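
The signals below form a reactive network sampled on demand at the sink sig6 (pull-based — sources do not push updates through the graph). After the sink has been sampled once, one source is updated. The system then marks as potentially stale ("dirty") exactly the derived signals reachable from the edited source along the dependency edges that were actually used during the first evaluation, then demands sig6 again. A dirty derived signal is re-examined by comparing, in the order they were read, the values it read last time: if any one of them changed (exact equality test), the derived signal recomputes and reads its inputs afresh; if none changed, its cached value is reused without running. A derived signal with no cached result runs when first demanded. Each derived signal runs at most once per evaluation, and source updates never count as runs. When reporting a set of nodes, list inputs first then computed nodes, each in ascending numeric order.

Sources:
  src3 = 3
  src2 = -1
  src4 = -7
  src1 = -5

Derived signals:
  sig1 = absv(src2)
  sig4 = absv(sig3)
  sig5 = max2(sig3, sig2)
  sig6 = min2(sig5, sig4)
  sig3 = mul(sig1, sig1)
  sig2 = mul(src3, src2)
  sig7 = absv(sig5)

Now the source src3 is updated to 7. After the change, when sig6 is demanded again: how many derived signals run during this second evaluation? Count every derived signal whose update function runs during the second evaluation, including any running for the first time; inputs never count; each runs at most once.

Initial pass — values computed on the first demand:
  sig1 = absv(-1) = 1
  sig2 = mul(3, -1) = -3
  sig3 = mul(1, 1) = 1
  sig4 = absv(1) = 1
  sig5 = max2(1, -3) = 1
  sig6 = min2(1, 1) = 1

Second demand — change propagation:
  sig2: re-runs because src3 3->7; new result -7.
  sig5: re-runs because sig2 -3->-7; new result 1 (unchanged).
  sig6: re-examined; everything it read last time is the same (sig5 unchanged, sig4 unchanged) — cache 1 kept, no run.

The important point: sig5 recomputes to an identical value, and the output ends up unchanged.

Run set: sig2, sig5 (2 run).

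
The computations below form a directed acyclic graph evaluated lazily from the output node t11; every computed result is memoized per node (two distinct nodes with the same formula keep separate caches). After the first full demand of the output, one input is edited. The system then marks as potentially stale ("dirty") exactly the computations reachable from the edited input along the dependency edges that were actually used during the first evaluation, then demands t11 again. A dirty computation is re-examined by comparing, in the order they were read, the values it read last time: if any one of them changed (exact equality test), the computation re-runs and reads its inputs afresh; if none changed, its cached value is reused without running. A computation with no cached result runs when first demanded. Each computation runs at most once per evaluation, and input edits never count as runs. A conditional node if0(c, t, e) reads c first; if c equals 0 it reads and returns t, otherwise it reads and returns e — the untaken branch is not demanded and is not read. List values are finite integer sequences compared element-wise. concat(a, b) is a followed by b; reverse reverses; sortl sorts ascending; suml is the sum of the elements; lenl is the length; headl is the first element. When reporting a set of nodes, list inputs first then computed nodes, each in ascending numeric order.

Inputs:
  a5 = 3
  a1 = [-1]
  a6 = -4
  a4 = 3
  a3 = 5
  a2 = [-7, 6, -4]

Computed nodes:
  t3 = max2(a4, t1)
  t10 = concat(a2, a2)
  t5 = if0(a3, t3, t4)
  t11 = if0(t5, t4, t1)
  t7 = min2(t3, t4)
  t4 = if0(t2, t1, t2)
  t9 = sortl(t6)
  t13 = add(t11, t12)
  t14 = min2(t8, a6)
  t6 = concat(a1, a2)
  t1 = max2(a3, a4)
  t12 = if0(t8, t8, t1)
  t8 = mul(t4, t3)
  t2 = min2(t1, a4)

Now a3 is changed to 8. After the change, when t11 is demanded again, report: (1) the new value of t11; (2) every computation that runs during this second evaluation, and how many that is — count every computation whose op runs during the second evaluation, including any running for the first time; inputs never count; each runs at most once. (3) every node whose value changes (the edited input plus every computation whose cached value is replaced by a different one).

Demanding t11 again yields 8.
4 computations run: t1, t2, t5, t11.
The nodes whose values change: a3, t1, t11.
Note where the cutoff bites: t4 is checked, finds nothing changed, and keeps its cache.

First demand of the output computes:
  t1 = max2(5, 3) = 5
  t2 = min2(5, 3) = 3
  t4 = if0(t2=3 -> else branch t2) = 3
  t5 = if0(a3=5 -> else branch t4) = 3
  t11 = if0(t5=3 -> else branch t1) = 5

After the edit, cleaning proceeds:
  t1: a read changed (a3 5->8) — executes, giving 8.
  t2: a read changed (t1 5->8) — executes, giving 3 — identical to its old value.
  t4: dirty, but its reads are unchanged (t2 unchanged, t2 unchanged); cached 3 stands.
  t5: a read changed (a3 5->8) — executes, giving 3 — identical to its old value.
  t11: a read changed (t1 5->8) — executes, giving 8.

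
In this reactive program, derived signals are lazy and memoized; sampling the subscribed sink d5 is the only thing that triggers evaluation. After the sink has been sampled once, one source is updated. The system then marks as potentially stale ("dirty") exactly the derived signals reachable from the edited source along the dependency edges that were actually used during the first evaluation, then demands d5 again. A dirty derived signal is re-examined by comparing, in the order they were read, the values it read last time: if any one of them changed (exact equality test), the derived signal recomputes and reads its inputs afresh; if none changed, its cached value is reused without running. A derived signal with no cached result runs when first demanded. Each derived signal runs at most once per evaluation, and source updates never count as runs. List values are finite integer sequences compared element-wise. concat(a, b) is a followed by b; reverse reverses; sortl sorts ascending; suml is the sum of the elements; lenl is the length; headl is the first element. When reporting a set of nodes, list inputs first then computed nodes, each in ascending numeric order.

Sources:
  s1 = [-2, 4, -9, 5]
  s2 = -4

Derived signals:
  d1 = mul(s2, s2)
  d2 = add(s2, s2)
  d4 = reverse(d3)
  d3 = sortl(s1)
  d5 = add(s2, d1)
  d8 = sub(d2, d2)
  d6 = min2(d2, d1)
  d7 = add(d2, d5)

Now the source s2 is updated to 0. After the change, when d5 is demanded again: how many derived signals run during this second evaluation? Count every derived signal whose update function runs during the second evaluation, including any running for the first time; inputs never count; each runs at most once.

First demand of the output computes:
  d1 = mul(-4, -4) = 16
  d5 = add(-4, 16) = 12

After the edit, cleaning proceeds:
  d1: a read changed (s2 -4->0; s2 -4->0) — executes, giving 0.
  d5: a read changed (s2 -4->0; d1 16->0) — executes, giving 0.

2 derived signals run: d1, d5.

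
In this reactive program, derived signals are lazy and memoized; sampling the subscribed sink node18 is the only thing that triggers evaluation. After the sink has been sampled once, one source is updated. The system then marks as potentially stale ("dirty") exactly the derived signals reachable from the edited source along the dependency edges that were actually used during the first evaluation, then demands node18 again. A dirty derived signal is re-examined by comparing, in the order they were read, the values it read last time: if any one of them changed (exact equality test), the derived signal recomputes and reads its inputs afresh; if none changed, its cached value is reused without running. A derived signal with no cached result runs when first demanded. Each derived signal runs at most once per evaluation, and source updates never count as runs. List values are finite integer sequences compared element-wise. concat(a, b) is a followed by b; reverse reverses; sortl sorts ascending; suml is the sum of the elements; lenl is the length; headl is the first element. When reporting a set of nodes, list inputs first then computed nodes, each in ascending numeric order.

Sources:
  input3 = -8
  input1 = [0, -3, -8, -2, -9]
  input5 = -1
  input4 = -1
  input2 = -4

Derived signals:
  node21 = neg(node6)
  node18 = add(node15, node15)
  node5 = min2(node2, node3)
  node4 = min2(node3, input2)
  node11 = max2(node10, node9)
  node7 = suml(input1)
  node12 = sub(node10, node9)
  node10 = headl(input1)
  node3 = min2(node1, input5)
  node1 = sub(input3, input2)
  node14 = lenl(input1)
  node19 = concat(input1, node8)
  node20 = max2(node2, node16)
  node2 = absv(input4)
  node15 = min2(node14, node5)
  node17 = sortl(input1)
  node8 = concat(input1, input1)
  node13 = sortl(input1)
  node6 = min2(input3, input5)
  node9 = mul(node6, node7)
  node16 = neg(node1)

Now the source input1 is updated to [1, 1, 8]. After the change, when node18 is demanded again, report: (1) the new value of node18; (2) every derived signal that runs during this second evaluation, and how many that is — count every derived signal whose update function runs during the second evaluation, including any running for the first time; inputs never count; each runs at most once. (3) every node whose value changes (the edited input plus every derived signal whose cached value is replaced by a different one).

First demand of the output computes:
  node1 = sub(-8, -4) = -4
  node2 = absv(-1) = 1
  node3 = min2(-4, -1) = -4
  node5 = min2(1, -4) = -4
  node14 = lenl([0, -3, -8, -2, -9]) = 5
  node15 = min2(5, -4) = -4
  node18 = add(-4, -4) = -8

After the edit, cleaning proceeds:
  node14: a read changed (input1 [0, -3, -8, -2, -9]->[1, 1, 8]) — executes, giving 3.
  node15: a read changed (node14 5->3) — executes, giving -4 — identical to its old value.
  node18: dirty, but its reads are unchanged (node15 unchanged, node15 unchanged); cached -8 stands.

Note the absorption at node15: it re-runs yet its value is the same, leaving the output's value untouched.

Demanding node18 again yields -8.
2 derived signals run: node14, node15.
The nodes whose values change: input1, node14.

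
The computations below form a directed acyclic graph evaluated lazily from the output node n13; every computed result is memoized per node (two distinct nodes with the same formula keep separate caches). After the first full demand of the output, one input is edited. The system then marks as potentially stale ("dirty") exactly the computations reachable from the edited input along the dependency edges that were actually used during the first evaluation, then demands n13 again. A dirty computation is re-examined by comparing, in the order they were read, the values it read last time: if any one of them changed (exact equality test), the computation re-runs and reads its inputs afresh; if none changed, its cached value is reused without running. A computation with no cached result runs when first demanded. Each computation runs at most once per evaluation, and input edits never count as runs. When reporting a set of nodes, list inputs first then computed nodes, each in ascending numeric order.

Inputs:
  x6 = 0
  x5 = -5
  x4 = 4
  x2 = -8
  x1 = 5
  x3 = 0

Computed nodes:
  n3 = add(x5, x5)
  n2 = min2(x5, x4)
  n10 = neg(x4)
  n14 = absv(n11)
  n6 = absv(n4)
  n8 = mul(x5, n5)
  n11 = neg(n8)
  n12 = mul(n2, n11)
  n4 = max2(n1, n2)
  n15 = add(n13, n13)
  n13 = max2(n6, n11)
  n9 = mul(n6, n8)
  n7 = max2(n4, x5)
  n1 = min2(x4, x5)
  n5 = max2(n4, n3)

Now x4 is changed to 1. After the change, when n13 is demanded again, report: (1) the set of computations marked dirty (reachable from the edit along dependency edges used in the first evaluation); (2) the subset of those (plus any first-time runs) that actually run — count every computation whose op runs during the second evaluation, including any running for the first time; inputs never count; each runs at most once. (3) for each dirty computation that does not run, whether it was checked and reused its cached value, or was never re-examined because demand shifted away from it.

First demand of the output computes:
  n1 = min2(4, -5) = -5
  n2 = min2(-5, 4) = -5
  n3 = add(-5, -5) = -10
  n4 = max2(-5, -5) = -5
  n5 = max2(-5, -10) = -5
  n6 = absv(-5) = 5
  n8 = mul(-5, -5) = 25
  n11 = neg(25) = -25
  n13 = max2(5, -25) = 5

After the edit, cleaning proceeds:
  n1: a read changed (x4 4->1) — executes, giving -5 — identical to its old value.
  n2: a read changed (x4 4->1) — executes, giving -5 — identical to its old value.
  n4: dirty, but its reads are unchanged (n1 unchanged, n2 unchanged); cached -5 stands.
  n5: dirty, but its reads are unchanged (n4 unchanged, n3 unchanged); cached -5 stands.
  n6: dirty, but its reads are unchanged (n4 unchanged); cached 5 stands.
  n8: dirty, but its reads are unchanged (x5 unchanged, n5 unchanged); cached 25 stands.
  n11: dirty, but its reads are unchanged (n8 unchanged); cached -25 stands.
  n13: dirty, but its reads are unchanged (n6 unchanged, n11 unchanged); cached 5 stands.

Note where the cutoff bites: n4 is checked, finds nothing changed, and keeps its cache.

The edit dirties: n1, n2, n4, n5, n6, n8, n11, n13.
2 computations run: n1, n2.
Cache hits after checking: n4, n5, n6, n8, n11, n13.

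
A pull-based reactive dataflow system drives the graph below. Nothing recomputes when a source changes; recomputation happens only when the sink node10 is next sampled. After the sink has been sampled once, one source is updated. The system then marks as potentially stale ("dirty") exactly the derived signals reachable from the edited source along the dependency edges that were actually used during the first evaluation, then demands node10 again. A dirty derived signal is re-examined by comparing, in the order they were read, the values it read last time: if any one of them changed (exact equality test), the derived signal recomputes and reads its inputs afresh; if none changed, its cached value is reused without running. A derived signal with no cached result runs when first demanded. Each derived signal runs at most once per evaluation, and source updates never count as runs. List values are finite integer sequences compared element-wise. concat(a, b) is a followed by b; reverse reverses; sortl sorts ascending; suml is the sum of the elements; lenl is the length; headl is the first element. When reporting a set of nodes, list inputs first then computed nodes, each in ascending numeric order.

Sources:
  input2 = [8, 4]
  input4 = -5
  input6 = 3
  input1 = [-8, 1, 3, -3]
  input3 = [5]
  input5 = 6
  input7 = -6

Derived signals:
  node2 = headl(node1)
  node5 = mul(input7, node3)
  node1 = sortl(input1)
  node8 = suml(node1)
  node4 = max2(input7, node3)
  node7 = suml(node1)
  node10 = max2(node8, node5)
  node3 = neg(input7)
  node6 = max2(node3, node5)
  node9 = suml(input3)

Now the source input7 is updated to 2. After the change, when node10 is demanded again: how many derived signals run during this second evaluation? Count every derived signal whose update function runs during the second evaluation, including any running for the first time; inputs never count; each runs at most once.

First evaluation (everything demanded from the output):
  node1 = sortl([-8, 1, 3, -3]) = [-8, -3, 1, 3]
  node3 = neg(-6) = 6
  node5 = mul(-6, 6) = -36
  node8 = suml([-8, -3, 1, 3]) = -7
  node10 = max2(-7, -36) = -7

Propagation after the edit:
  node3: runs — input7 -6->2; result -2.
  node5: runs — input7 -6->2; node3 6->-2; result -4.
  node10: runs — node5 -36->-4; result -4.

Derived signals that run: node3, node5, node10 — 3 in total.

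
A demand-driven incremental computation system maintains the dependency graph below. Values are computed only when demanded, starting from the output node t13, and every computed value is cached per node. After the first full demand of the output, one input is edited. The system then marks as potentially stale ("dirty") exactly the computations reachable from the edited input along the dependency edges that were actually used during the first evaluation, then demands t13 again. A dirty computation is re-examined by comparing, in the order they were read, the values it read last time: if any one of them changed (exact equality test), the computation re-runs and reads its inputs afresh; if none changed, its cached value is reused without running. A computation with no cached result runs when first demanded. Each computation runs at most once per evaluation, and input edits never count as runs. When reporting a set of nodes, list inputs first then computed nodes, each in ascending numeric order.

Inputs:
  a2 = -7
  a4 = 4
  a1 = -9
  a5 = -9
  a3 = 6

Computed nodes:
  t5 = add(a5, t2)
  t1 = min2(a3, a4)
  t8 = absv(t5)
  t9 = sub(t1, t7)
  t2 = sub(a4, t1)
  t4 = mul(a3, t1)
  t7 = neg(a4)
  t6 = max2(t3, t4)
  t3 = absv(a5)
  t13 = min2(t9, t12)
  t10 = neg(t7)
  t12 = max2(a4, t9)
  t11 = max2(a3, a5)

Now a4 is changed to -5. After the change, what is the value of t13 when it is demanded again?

New value of t13: -10.

First evaluation (everything demanded from the output):
  t1 = min2(6, 4) = 4
  t7 = neg(4) = -4
  t9 = sub(4, -4) = 8
  t12 = max2(4, 8) = 8
  t13 = min2(8, 8) = 8

Propagation after the edit:
  t1: runs — a4 4->-5; result -5.
  t7: runs — a4 4->-5; result 5.
  t9: runs — t1 4->-5; t7 -4->5; result -10.
  t12: runs — a4 4->-5; t9 8->-10; result -5.
  t13: runs — t9 8->-10; t12 8->-5; result -10.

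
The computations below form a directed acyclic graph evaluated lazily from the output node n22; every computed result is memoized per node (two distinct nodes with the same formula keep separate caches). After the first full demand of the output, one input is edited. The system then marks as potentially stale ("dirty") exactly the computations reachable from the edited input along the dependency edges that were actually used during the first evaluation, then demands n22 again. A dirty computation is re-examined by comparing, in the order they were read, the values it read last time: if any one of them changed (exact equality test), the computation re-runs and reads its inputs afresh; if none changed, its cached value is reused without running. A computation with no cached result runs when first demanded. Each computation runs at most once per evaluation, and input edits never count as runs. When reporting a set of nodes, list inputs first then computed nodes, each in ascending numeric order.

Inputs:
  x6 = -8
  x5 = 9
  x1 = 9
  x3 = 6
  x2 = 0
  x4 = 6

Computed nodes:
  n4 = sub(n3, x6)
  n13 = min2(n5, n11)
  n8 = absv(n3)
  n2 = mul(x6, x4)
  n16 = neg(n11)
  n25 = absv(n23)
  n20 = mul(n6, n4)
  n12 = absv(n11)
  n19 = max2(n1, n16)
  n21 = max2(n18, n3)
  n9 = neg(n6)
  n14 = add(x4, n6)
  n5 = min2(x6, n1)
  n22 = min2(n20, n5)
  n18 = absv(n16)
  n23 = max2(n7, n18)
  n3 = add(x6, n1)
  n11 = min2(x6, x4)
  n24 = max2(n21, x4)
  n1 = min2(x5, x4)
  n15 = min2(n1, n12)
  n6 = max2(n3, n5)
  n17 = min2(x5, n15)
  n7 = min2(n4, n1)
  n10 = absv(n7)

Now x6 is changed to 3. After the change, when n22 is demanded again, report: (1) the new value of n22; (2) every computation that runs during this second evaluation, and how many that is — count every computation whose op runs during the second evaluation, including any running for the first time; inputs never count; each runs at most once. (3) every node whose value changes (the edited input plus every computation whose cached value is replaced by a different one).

First demand of the output computes:
  n1 = min2(9, 6) = 6
  n3 = add(-8, 6) = -2
  n4 = sub(-2, -8) = 6
  n5 = min2(-8, 6) = -8
  n6 = max2(-2, -8) = -2
  n20 = mul(-2, 6) = -12
  n22 = min2(-12, -8) = -12

After the edit, cleaning proceeds:
  n3: a read changed (x6 -8->3) — executes, giving 9.
  n4: a read changed (n3 -2->9; x6 -8->3) — executes, giving 6 — identical to its old value.
  n5: a read changed (x6 -8->3) — executes, giving 3.
  n6: a read changed (n3 -2->9; n5 -8->3) — executes, giving 9.
  n20: a read changed (n6 -2->9) — executes, giving 54.
  n22: a read changed (n20 -12->54; n5 -8->3) — executes, giving 3.

Demanding n22 again yields 3.
6 computations run: n3, n4, n5, n6, n20, n22.
The nodes whose values change: x6, n3, n5, n6, n20, n22.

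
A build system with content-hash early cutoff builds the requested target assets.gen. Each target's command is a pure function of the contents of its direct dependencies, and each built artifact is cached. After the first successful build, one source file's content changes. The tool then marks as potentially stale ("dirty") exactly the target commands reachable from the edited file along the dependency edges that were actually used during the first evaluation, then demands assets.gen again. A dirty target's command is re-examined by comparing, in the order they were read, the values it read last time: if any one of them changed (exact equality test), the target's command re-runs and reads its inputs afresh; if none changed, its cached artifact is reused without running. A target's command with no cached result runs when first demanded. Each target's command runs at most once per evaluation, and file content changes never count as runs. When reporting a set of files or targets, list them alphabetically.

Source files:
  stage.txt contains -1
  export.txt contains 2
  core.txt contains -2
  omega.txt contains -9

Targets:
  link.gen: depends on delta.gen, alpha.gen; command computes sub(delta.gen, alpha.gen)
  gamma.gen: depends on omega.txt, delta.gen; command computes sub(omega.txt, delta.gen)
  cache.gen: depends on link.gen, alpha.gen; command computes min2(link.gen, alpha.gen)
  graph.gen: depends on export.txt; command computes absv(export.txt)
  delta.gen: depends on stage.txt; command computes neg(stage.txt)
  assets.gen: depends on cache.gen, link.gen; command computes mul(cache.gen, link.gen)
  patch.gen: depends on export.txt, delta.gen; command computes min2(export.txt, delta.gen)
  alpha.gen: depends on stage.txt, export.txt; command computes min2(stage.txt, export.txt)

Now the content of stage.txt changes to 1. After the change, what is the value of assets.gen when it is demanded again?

First evaluation (everything demanded from the output):
  alpha.gen = min2(-1, 2) = -1
  delta.gen = neg(-1) = 1
  link.gen = sub(1, -1) = 2
  cache.gen = min2(2, -1) = -1
  assets.gen = mul(-1, 2) = -2

Propagation after the edit:
  alpha.gen: runs — stage.txt -1->1; result 1.
  delta.gen: runs — stage.txt -1->1; result -1.
  link.gen: runs — delta.gen 1->-1; alpha.gen -1->1; result -2.
  cache.gen: runs — link.gen 2->-2; alpha.gen -1->1; result -2.
  assets.gen: runs — cache.gen -1->-2; link.gen 2->-2; result 4.

New value of assets.gen: 4.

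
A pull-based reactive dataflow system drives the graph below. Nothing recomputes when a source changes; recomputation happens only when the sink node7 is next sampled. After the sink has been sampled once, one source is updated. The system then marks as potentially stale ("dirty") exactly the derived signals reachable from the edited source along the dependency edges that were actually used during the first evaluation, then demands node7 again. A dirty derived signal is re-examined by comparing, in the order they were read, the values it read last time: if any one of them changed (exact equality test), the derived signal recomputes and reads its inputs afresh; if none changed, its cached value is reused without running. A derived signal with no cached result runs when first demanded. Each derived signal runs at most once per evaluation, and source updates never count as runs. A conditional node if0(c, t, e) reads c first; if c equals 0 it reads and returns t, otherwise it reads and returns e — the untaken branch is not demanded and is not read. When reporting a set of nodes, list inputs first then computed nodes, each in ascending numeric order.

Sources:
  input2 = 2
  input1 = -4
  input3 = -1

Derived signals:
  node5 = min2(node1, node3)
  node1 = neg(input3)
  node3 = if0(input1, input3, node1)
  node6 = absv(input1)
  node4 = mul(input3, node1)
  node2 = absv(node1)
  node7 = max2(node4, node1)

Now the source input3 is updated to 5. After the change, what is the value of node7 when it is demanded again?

First evaluation (everything demanded from the output):
  node1 = neg(-1) = 1
  node4 = mul(-1, 1) = -1
  node7 = max2(-1, 1) = 1

Propagation after the edit:
  node1: runs — input3 -1->5; result -5.
  node4: runs — input3 -1->5; node1 1->-5; result -25.
  node7: runs — node4 -1->-25; node1 1->-5; result -5.

New value of node7: -5.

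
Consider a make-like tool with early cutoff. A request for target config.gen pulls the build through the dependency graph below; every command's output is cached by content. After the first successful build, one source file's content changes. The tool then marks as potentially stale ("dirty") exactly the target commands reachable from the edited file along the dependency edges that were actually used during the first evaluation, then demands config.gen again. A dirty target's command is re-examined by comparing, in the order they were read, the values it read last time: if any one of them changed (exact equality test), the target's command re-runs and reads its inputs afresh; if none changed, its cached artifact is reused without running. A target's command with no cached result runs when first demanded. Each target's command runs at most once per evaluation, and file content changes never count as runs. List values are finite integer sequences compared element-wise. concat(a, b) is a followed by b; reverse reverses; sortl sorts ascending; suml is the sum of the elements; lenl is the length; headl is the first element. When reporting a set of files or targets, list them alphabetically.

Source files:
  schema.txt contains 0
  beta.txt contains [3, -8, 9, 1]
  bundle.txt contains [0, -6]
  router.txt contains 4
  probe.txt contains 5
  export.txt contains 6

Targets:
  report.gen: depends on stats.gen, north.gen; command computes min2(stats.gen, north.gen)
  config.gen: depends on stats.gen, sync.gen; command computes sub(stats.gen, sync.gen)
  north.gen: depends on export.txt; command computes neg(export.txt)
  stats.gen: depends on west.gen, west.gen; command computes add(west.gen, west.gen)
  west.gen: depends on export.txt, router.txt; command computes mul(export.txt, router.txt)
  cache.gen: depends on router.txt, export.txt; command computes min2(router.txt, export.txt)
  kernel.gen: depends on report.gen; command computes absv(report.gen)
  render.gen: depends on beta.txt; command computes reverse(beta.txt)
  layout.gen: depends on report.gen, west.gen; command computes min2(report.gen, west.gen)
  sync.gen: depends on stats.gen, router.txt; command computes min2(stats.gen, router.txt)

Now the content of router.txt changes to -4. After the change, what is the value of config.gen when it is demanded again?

Demanding config.gen again yields 0.

First demand of the output computes:
  west.gen = mul(6, 4) = 24
  stats.gen = add(24, 24) = 48
  sync.gen = min2(48, 4) = 4
  config.gen = sub(48, 4) = 44

After the edit, cleaning proceeds:
  west.gen: a read changed (router.txt 4->-4) — executes, giving -24.
  stats.gen: a read changed (west.gen 24->-24; west.gen 24->-24) — executes, giving -48.
  sync.gen: a read changed (stats.gen 48->-48; router.txt 4->-4) — executes, giving -48.
  config.gen: a read changed (stats.gen 48->-48; sync.gen 4->-48) — executes, giving 0.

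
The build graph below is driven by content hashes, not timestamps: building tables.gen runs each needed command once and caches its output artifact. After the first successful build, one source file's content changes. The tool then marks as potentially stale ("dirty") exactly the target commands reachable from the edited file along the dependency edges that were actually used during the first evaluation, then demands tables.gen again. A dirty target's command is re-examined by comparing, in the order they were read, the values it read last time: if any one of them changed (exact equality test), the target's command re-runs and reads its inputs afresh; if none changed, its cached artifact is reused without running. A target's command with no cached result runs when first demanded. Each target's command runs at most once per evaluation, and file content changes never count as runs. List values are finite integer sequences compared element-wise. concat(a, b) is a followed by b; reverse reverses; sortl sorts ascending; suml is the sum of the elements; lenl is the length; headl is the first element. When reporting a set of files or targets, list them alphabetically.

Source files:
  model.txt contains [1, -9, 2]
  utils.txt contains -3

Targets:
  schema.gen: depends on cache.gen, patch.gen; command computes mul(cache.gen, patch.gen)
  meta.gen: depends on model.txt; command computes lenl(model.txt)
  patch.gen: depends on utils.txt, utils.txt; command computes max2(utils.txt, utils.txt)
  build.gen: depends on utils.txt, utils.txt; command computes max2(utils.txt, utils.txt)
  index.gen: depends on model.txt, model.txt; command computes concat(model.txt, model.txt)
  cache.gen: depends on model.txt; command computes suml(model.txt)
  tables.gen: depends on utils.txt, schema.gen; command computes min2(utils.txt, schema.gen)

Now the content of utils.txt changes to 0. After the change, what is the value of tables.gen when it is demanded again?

tables.gen now evaluates to 0.

Initial pass — values computed on the first demand:
  cache.gen = suml([1, -9, 2]) = -6
  patch.gen = max2(-3, -3) = -3
  schema.gen = mul(-6, -3) = 18
  tables.gen = min2(-3, 18) = -3

Second demand — change propagation:
  patch.gen: re-runs because utils.txt -3->0; utils.txt -3->0; new result 0.
  schema.gen: re-runs because patch.gen -3->0; new result 0.
  tables.gen: re-runs because utils.txt -3->0; schema.gen 18->0; new result 0.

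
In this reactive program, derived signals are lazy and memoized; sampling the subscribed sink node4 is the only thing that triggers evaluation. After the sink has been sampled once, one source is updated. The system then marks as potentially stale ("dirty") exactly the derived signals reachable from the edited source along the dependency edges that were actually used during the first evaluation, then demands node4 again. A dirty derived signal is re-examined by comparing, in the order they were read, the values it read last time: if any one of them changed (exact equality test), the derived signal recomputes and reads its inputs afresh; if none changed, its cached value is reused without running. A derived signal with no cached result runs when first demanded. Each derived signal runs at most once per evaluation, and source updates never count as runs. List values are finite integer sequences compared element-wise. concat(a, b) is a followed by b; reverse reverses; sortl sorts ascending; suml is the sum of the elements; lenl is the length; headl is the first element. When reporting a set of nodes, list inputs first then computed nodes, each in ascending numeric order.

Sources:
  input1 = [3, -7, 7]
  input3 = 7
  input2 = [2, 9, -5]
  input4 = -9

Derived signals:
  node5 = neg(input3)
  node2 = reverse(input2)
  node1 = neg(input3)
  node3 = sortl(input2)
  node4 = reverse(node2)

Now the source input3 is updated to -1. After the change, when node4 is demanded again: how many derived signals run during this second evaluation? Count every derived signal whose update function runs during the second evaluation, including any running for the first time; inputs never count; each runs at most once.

First demand of the output computes:
  node2 = reverse([2, 9, -5]) = [-5, 9, 2]
  node4 = reverse([-5, 9, 2]) = [2, 9, -5]

After the edit, cleaning proceeds:
  input3 only reaches undemanded nodes; the second demand re-runs nothing.

Note the shortcut — input3 feeds only undemanded nodes, so no recomputation happens.

0 derived signals run: none.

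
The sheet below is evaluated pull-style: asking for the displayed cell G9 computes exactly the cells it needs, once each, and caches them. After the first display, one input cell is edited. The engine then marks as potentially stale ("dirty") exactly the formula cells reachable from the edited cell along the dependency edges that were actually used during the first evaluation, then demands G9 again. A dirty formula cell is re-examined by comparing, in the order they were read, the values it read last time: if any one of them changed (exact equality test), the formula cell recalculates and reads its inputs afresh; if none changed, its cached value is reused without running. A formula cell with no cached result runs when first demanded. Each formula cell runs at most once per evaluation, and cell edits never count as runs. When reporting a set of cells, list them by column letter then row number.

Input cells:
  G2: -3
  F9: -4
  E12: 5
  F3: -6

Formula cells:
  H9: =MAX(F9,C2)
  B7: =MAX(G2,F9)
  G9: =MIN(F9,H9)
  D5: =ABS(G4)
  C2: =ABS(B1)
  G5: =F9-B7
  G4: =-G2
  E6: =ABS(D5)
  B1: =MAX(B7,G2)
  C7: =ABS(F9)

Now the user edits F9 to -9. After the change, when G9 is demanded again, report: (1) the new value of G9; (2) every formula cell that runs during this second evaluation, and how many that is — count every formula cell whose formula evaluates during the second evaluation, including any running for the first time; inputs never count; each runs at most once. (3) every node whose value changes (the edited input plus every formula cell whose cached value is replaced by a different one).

First demand of the output computes:
  B7 = MAX(-3, -4) = -3
  B1 = MAX(-3, -3) = -3
  C2 = ABS(-3) = 3
  H9 = MAX(-4, 3) = 3
  G9 = MIN(-4, 3) = -4

After the edit, cleaning proceeds:
  B7: a read changed (F9 -4->-9) — executes, giving -3 — identical to its old value.
  B1: dirty, but its reads are unchanged (B7 unchanged, G2 unchanged); cached -3 stands.
  C2: dirty, but its reads are unchanged (B1 unchanged); cached 3 stands.
  H9: a read changed (F9 -4->-9) — executes, giving 3 — identical to its old value.
  G9: a read changed (F9 -4->-9) — executes, giving -9.

Note where the cutoff bites: B1 is checked, finds nothing changed, and keeps its cache.

Demanding G9 again yields -9.
3 formula cells run: B7, G9, H9.
The nodes whose values change: F9, G9.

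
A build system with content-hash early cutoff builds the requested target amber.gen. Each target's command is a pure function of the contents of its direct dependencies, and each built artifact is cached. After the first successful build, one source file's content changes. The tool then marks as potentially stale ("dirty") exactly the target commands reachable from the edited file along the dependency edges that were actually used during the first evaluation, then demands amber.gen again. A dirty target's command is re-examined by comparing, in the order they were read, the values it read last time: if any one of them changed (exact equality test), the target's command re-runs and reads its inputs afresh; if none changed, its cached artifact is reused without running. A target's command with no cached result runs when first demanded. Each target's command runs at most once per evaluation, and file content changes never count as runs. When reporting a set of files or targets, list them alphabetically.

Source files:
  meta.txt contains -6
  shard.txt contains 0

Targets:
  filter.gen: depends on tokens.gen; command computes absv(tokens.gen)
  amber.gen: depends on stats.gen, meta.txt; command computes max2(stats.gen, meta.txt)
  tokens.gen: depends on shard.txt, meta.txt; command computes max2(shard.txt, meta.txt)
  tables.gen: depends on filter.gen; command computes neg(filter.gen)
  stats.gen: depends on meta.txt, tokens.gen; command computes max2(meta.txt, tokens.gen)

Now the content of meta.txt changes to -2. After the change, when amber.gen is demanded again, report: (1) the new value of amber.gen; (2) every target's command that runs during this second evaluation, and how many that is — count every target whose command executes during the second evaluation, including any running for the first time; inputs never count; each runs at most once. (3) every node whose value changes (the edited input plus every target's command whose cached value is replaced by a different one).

New value of amber.gen: 0.
Target commands that run: amber.gen, stats.gen, tokens.gen — 3 in total.
Values that change: meta.txt.

First evaluation (everything demanded from the output):
  tokens.gen = max2(0, -6) = 0
  stats.gen = max2(-6, 0) = 0
  amber.gen = max2(0, -6) = 0

Propagation after the edit:
  tokens.gen: runs — meta.txt -6->-2; result 0 (same value as before).
  stats.gen: runs — meta.txt -6->-2; result 0 (same value as before).
  amber.gen: runs — meta.txt -6->-2; result 0 (same value as before).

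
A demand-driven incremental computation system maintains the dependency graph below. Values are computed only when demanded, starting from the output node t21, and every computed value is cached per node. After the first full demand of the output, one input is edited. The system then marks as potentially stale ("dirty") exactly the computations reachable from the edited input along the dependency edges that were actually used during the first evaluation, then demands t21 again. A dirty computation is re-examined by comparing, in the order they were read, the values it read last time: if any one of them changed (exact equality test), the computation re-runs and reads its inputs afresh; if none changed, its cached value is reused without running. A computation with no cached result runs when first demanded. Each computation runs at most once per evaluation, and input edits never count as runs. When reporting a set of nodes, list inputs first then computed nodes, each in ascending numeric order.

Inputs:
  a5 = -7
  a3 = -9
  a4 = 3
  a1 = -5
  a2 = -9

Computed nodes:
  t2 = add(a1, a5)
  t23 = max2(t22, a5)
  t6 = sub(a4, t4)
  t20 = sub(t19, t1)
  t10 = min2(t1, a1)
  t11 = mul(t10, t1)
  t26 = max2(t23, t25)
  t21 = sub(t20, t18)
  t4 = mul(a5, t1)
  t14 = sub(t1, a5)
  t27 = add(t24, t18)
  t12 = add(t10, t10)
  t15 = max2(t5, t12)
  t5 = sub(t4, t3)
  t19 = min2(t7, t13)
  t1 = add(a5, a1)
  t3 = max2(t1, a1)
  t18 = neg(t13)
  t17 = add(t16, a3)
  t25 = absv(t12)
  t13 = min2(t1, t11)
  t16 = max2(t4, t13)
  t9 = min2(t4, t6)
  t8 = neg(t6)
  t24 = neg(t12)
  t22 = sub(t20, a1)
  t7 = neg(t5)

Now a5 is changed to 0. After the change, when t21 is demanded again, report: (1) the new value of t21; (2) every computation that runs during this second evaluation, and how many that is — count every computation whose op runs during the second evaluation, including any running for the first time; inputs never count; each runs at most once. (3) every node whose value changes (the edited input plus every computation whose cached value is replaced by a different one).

First evaluation (everything demanded from the output):
  t1 = add(-7, -5) = -12
  t3 = max2(-12, -5) = -5
  t4 = mul(-7, -12) = 84
  t5 = sub(84, -5) = 89
  t7 = neg(89) = -89
  t10 = min2(-12, -5) = -12
  t11 = mul(-12, -12) = 144
  t13 = min2(-12, 144) = -12
  t18 = neg(-12) = 12
  t19 = min2(-89, -12) = -89
  t20 = sub(-89, -12) = -77
  t21 = sub(-77, 12) = -89

Propagation after the edit:
  t1: runs — a5 -7->0; result -5.
  t3: runs — t1 -12->-5; result -5 (same value as before).
  t4: runs — a5 -7->0; t1 -12->-5; result 0.
  t5: runs — t4 84->0; result 5.
  t7: runs — t5 89->5; result -5.
  t10: runs — t1 -12->-5; result -5.
  t11: runs — t10 -12->-5; t1 -12->-5; result 25.
  t13: runs — t1 -12->-5; t11 144->25; result -5.
  t18: runs — t13 -12->-5; result 5.
  t19: runs — t7 -89->-5; t13 -12->-5; result -5.
  t20: runs — t19 -89->-5; t1 -12->-5; result 0.
  t21: runs — t20 -77->0; t18 12->5; result -5.

New value of t21: -5.
Computations that run: t1, t3, t4, t5, t7, t10, t11, t13, t18, t19, t20, t21 — 12 in total.
Values that change: a5, t1, t4, t5, t7, t10, t11, t13, t18, t19, t20, t21.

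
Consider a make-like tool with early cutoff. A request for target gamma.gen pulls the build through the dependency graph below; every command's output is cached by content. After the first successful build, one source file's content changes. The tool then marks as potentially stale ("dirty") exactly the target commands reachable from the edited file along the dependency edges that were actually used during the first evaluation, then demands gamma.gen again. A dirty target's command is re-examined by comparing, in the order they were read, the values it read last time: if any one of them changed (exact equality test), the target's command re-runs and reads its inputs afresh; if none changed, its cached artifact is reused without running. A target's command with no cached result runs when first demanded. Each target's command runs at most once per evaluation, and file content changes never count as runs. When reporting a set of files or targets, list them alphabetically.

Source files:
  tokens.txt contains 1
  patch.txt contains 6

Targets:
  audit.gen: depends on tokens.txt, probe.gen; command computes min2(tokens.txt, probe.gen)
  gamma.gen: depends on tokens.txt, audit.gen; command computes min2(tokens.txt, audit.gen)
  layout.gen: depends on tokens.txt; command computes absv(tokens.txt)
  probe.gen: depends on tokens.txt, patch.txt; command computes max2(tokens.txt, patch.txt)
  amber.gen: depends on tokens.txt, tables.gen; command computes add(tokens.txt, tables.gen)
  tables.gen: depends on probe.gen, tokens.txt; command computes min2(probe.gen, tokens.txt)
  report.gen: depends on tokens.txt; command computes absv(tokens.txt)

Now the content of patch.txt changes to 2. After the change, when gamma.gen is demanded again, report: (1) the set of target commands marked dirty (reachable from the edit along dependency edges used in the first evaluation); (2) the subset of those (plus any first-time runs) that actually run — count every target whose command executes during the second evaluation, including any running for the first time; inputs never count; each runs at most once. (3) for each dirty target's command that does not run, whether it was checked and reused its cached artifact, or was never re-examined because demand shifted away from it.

The edit dirties: audit.gen, gamma.gen, probe.gen.
2 target commands run: audit.gen, probe.gen.
Cache hits after checking: gamma.gen.
Note the absorption at audit.gen: it re-runs yet its value is the same, leaving the output's value untouched.

First demand of the output computes:
  probe.gen = max2(1, 6) = 6
  audit.gen = min2(1, 6) = 1
  gamma.gen = min2(1, 1) = 1

After the edit, cleaning proceeds:
  probe.gen: a read changed (patch.txt 6->2) — executes, giving 2.
  audit.gen: a read changed (probe.gen 6->2) — executes, giving 1 — identical to its old value.
  gamma.gen: dirty, but its reads are unchanged (tokens.txt unchanged, audit.gen unchanged); cached 1 stands.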